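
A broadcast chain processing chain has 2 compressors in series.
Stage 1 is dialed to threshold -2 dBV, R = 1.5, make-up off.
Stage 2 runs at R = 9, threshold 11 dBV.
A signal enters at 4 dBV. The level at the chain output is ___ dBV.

2 dBV

Stage 1: 6 dB above -2 dBV, reduced 1.5:1 to 4 dB above → 2 dBV.
Stage 2: below threshold (2 ≤ 11); passes unchanged; output 2 dBV.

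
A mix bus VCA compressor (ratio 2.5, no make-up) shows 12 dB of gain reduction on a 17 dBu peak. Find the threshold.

Gain reduction = 17 − 5 = 12 dB; output overshoot = GR / (R − 1) = 12 / 1.5 = 8 dB.
Threshold = output − output overshoot = 5 − 8 = -3 dBu.

-3 dBu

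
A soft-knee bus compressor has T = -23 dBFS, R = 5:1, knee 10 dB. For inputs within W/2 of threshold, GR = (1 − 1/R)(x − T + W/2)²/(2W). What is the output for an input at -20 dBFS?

x − T + W/2 = -20 − (-23) + 5 = 8.
GR = (1 − 1/5) × 8² / 20 = 0.8 × 64 / 20 = 2.56 dB.
Output = -20 − 2.56 = -22.56 dBFS.

-22.56 dBFS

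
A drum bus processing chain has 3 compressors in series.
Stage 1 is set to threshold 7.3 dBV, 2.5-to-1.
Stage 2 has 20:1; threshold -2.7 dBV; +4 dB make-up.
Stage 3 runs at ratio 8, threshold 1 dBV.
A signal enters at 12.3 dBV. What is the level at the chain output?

1.1125 dBV

Stage 1: 5 dB above 7.3 dBV, reduced 2.5:1 to 2 dB above → 9.3 dBV.
Stage 2: overshoot 12 dB → 12/20 = 0.6 dB → -2.1 dBV; +4 dB make-up → 1.9 dBV.
Stage 3: 0.9 dB above 1 dBV, reduced 8:1 to 0.1125 dB above → 1.1125 dBV.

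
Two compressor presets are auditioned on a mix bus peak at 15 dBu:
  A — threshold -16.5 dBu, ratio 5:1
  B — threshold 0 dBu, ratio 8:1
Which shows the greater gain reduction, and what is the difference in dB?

A: overshoot 31.5 dB → output overshoot 6.3 dB → GR 25.2 dB.
B: overshoot 15 dB → output overshoot 1.875 dB → GR 13.125 dB.
A applies 12.075 dB more gain reduction.

A, by 12.075 dB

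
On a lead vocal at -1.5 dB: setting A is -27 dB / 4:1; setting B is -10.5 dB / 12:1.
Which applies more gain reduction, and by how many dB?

A: 25.5 dB over, compressed to 6.375 dB over, so 19.125 dB of GR.
B: 9 dB over, compressed to 0.75 dB over, so 8.25 dB of GR.
A applies 10.875 dB more gain reduction.

A, by 10.875 dB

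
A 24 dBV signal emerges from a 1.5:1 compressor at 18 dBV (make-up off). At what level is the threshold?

Gain reduction = 24 − 18 = 6 dB; output overshoot = GR / (R − 1) = 6 / 0.5 = 12 dB.
Threshold = output − output overshoot = 18 − 12 = 6 dBV.

6 dBV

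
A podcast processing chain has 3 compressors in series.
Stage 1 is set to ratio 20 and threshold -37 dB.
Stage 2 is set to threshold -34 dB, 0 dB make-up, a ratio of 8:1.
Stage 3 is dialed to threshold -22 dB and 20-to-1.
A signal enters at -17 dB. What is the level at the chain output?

-36 dB

Stage 1: 20 dB above -37 dB, reduced 20:1 to 1 dB above → -36 dB.
Stage 2: -36 dB ≤ -34 dB, so stage 2 doesn't engage; output -36 dB.
Stage 3: -36 dB ≤ -22 dB, so stage 3 doesn't engage; output -36 dB.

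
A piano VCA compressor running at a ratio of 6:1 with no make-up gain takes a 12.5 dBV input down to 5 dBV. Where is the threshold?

3.5 dBV

Let T be the threshold. Output overshoot = (input overshoot)/R, so 5 − T = (12.5 − T)/6.
6·(5 − T) = 12.5 − T → 5·T = 30 − 12.5 = 17.5.
T = 17.5/5 = 3.5 dBV.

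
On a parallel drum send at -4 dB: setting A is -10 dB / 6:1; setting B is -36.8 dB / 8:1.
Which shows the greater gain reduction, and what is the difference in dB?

A: GR = 6 − 6/6 = 5 dB.
B: GR = 32.8 − 32.8/8 = 28.7 dB.
Difference: 23.7 dB in favour of B.

B, by 23.7 dB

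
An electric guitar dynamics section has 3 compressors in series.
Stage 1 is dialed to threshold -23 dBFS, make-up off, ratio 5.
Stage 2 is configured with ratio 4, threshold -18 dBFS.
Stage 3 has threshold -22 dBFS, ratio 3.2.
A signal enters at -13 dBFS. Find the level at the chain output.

Stage 1: overshoot 10 dB → 10/5 = 2 dB → -21 dBFS.
Stage 2: -21 dBFS ≤ -18 dBFS, so stage 2 doesn't engage; output -21 dBFS.
Stage 3: 1 dB above -22 dBFS, reduced 3.2:1 to 0.3125 dB above → -21.6875 dBFS.

-21.6875 dBFS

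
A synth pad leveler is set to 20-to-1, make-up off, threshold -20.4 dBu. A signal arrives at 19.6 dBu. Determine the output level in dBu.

Overshoot: 19.6 − (-20.4) = 40 dB.
At 20:1 the overshoot is divided by 20, leaving 2 dB above threshold.
Output = -20.4 + 2 = -18.4 dBu.

-18.4 dBu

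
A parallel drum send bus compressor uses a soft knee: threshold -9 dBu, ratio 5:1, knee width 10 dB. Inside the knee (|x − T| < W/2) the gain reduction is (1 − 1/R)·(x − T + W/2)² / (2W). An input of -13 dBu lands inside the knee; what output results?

-13.04 dBu

x − T + W/2 = -13 − (-9) + 5 = 1.
GR = (1 − 1/5) × 1² / 20 = 0.8 × 1 / 20 = 0.04 dB.
Output = -13 − 0.04 = -13.04 dBu.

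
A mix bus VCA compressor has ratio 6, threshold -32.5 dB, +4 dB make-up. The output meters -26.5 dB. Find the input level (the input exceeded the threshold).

-20.5 dB

Stripping the +4 dB make-up gives -30.5 dB at the gain stage.
The compressed level sits -30.5 − (-32.5) = 2 dB over threshold.
Undo the ratio: input overshoot = 2 × 6 = 12 dB, giving input = -20.5 dB.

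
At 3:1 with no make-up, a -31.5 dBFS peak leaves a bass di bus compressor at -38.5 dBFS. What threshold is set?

Gain reduction = -31.5 − (-38.5) = 7 dB; output overshoot = GR / (R − 1) = 7 / 2 = 3.5 dB.
Threshold = output − output overshoot = -38.5 − 3.5 = -42 dBFS.

-42 dBFS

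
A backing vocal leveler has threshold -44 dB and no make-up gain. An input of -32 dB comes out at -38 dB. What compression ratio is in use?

Input overshoot = -32 − (-44) = 12 dB; output overshoot = -38 − (-44) = 6 dB.
Ratio = 12 / 6 = 2.

2:1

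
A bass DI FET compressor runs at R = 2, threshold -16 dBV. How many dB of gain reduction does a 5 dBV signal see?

10.5 dB

The signal is 21 dB above threshold.
A 2:1 ratio leaves 10.5 dB of that excess.
So the signal is attenuated by 21 − 10.5 = 10.5 dB.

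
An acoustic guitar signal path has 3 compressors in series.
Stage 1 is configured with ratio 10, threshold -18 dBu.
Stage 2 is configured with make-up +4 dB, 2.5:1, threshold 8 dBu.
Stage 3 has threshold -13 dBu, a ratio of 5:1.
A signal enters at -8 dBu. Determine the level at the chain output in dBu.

-13 dBu

Stage 1: 10 dB above -18 dBu, reduced 10:1 to 1 dB above → -17 dBu.
Stage 2: -17 dBu ≤ 8 dBu, so stage 2 doesn't engage; make-up brings it to -13 dBu.
Stage 3: -13 dBu ≤ -13 dBu, so stage 3 doesn't engage; output -13 dBu.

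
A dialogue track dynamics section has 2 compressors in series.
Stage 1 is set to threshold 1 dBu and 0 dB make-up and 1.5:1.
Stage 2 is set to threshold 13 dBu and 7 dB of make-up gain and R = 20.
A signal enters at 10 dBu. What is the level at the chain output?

Stage 1: overshoot 9 dB → 9/1.5 = 6 dB → 7 dBu.
Stage 2: 7 dBu ≤ 13 dBu, so stage 2 doesn't engage; make-up brings it to 14 dBu.

14 dBu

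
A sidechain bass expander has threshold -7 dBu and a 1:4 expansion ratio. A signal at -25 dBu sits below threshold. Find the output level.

Below threshold, a 1:4 expander applies gain = (4−1)×(T − x) of attenuation.
(4−1) × 18 = 54 dB, so output = -25 − 54 = -79 dBu.

-79 dBu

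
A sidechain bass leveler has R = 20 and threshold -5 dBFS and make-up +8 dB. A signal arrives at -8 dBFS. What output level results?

-8 dBFS is 3 dB below the -5 dBFS threshold, so no gain reduction is applied.
Make-up gain adds 8 dB: -8 + 8 = 0 dBFS.

0 dBFS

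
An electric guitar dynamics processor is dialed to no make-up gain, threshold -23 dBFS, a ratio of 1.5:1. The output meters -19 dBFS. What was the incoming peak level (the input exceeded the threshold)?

That's 4 dB above the -23 dBFS threshold.
Before 1.5:1 compression the overshoot was 4 × 1.5 = 6 dB, so input = -23 + 6 = -17 dBFS.

-17 dBFS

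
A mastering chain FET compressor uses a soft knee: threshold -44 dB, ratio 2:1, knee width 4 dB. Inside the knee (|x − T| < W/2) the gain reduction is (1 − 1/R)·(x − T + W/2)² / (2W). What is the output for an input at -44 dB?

-44.25 dB

x − T + W/2 = -44 − (-44) + 2 = 2.
GR = (1 − 1/2) × 2² / 8 = 0.5 × 4 / 8 = 0.25 dB.
Output = -44 − 0.25 = -44.25 dB.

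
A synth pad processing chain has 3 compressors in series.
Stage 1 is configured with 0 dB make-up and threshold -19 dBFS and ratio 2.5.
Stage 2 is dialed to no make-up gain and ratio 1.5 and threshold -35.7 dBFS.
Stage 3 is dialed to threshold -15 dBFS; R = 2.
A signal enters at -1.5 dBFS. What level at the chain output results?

-19.9 dBFS

Stage 1: overshoot 17.5 dB → 17.5/2.5 = 7 dB → -12 dBFS.
Stage 2: -12 dBFS is 23.7 dB over -35.7 dBFS; at 1.5:1 that becomes 15.8 dB over, giving -19.9 dBFS.
Stage 3: -19.9 dBFS ≤ -15 dBFS, so stage 3 doesn't engage; output -19.9 dBFS.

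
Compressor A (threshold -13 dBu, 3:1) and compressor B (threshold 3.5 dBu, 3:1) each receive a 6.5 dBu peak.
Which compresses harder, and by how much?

A, by 11 dB

A: 19.5 dB over, compressed to 6.5 dB over, so 13 dB of GR.
B: 3 dB over, compressed to 1 dB over, so 2 dB of GR.
Difference: 11 dB in favour of A.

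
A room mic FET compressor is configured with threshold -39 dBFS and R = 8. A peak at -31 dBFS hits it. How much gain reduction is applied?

7 dB

The signal is 8 dB above threshold.
A 8:1 ratio leaves 1 dB of that excess.
GR = overshoot in − overshoot out = 8 − 1 = 7 dB.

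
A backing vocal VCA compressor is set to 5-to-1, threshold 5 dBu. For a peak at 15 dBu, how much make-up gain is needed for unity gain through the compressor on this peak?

The peak compresses to 5 + 10/5 = 7 dBu.
To reach 15 dBu requires 15 − 7 = 8 dB of make-up.

8 dB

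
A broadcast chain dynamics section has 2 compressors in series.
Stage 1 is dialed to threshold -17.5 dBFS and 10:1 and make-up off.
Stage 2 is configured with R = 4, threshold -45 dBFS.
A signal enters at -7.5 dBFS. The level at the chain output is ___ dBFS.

Stage 1: 10 dB above -17.5 dBFS, reduced 10:1 to 1 dB above → -16.5 dBFS.
Stage 2: -16.5 dBFS is 28.5 dB over -45 dBFS; at 4:1 that becomes 7.125 dB over, giving -37.875 dBFS.

-37.875 dBFS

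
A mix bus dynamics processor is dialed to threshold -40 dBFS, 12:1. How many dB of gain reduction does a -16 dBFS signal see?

22 dB

-16 dBFS exceeds the threshold by 24 dB.
After 12:1 compression the overshoot becomes 24/12 = 2 dB.
So the signal is attenuated by 24 − 2 = 22 dB.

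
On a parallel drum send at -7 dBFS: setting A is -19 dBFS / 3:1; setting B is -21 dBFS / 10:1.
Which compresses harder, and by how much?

B, by 4.6 dB

A: GR = 12 − 12/3 = 8 dB.
B: GR = 14 − 14/10 = 12.6 dB.
B reduces 4.6 dB more.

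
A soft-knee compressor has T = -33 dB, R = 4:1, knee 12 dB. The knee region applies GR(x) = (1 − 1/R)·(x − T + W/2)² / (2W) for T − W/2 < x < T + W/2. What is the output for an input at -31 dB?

x − T + W/2 = -31 − (-33) + 6 = 8.
GR = (1 − 1/4) × 8² / 24 = 0.75 × 64 / 24 = 2 dB.
Output = -31 − 2 = -33 dB.

-33 dB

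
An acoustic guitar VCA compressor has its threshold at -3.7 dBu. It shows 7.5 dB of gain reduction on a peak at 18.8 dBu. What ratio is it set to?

1.5:1

Input overshoot = 18.8 − (-3.7) = 22.5 dB.
Output overshoot = 22.5 − 7.5 = 15 dB.
Ratio = input overshoot / output overshoot = 22.5 / 15 = 1.5.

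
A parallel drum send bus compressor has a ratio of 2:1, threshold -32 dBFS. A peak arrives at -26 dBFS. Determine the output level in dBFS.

The input is 6 dB above the -32 dBFS threshold.
2:1 compression reduces that to 6/2 = 3 dB over.
Output = -32 + 3 = -29 dBFS.

-29 dBFS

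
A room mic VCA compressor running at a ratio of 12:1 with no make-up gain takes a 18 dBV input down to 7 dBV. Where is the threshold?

Let T be the threshold. Output overshoot = (input overshoot)/R, so 7 − T = (18 − T)/12.
12·(7 − T) = 18 − T → 11·T = 84 − 18 = 66.
T = 66/11 = 6 dBV.

6 dBV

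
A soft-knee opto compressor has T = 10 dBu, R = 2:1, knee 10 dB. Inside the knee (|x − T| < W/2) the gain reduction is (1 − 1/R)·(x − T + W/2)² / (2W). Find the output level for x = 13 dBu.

x − T + W/2 = 13 − 10 + 5 = 8.
GR = (1 − 1/2) × 8² / 20 = 0.5 × 64 / 20 = 1.6 dB.
Output = 13 − 1.6 = 11.4 dBu.

11.4 dBu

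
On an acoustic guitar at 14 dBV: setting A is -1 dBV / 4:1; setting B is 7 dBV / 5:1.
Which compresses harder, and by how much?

A, by 5.65 dB

A: overshoot 15 dB → output overshoot 3.75 dB → GR 11.25 dB.
B: overshoot 7 dB → output overshoot 1.4 dB → GR 5.6 dB.
A applies 5.65 dB more gain reduction.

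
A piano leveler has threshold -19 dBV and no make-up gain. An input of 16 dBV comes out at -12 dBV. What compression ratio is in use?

Input overshoot = 16 − (-19) = 35 dB; output overshoot = -12 − (-19) = 7 dB.
Ratio = 35 / 7 = 5.

5:1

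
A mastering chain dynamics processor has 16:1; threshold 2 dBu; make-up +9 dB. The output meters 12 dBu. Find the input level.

Stripping the +9 dB make-up gives 3 dBu at the gain stage.
That's 1 dB above the 2 dBu threshold.
Undo the ratio: input overshoot = 1 × 16 = 16 dB, giving input = 18 dBu.

18 dBu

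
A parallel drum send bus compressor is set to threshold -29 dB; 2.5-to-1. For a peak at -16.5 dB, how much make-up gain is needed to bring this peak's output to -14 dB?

10 dB

The peak compresses to -29 + 12.5/2.5 = -24 dB.
To reach -14 dB requires -14 − (-24) = 10 dB of make-up.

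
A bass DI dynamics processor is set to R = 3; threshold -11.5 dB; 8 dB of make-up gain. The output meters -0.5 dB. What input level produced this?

Remove make-up: -0.5 − 8 = -8.5 dB.
The compressed level sits -8.5 − (-11.5) = 3 dB over threshold.
Undo the ratio: input overshoot = 3 × 3 = 9 dB, giving input = -2.5 dB.

-2.5 dB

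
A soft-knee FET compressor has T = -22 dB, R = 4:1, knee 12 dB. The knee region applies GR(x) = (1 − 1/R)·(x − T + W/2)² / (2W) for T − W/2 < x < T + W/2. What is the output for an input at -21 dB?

x − T + W/2 = -21 − (-22) + 6 = 7.
GR = (1 − 1/4) × 7² / 24 = 0.75 × 49 / 24 = 1.53125 dB.
Output = -21 − 1.53125 = -22.53125 dB.

-22.53125 dB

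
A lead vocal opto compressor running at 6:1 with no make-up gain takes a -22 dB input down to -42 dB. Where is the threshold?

Gain reduction = -22 − (-42) = 20 dB; output overshoot = GR / (R − 1) = 20 / 5 = 4 dB.
Threshold = output − output overshoot = -42 − 4 = -46 dB.

-46 dB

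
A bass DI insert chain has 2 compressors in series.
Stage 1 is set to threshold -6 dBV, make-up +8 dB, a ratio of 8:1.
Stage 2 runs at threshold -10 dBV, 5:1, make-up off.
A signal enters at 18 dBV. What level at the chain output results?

Stage 1: overshoot 24 dB → 24/8 = 3 dB → -3 dBV; +8 dB make-up → 5 dBV.
Stage 2: 5 dBV is 15 dB over -10 dBV; at 5:1 that becomes 3 dB over, giving -7 dBV.

-7 dBV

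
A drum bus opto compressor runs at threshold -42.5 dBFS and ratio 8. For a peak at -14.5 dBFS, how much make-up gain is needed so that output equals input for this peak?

Overshoot 28 dB → 28/8 = 3.5 dB after compression, so the compressed level is -42.5 + 3.5 = -39 dBFS.
Make-up = target − compressed = -14.5 − (-39) = 24.5 dB.

24.5 dB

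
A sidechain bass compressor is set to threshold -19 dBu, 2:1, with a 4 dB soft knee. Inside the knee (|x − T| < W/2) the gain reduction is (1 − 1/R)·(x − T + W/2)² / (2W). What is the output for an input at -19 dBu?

-19.25 dBu

x − T + W/2 = -19 − (-19) + 2 = 2.
GR = (1 − 1/2) × 2² / 8 = 0.5 × 4 / 8 = 0.25 dB.
Output = -19 − 0.25 = -19.25 dBu.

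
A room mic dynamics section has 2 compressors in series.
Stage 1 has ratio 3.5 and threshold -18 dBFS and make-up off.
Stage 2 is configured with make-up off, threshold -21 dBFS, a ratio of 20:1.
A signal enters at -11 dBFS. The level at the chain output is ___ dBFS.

-20.75 dBFS

Stage 1: overshoot 7 dB → 7/3.5 = 2 dB → -16 dBFS.
Stage 2: -16 dBFS is 5 dB over -21 dBFS; at 20:1 that becomes 0.25 dB over, giving -20.75 dBFS.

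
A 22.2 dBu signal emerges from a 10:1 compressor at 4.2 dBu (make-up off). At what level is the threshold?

2.2 dBu

Gain reduction = 22.2 − 4.2 = 18 dB; output overshoot = GR / (R − 1) = 18 / 9 = 2 dB.
Threshold = output − output overshoot = 4.2 − 2 = 2.2 dBu.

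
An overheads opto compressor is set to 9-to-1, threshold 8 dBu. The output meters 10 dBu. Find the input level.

Post-compression overshoot = 10 − 8 = 2 dB.
Before 9:1 compression the overshoot was 2 × 9 = 18 dB, so input = 8 + 18 = 26 dBu.

26 dBu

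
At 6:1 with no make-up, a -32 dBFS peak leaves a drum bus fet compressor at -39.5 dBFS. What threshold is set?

-41 dBFS

Gain reduction = -32 − (-39.5) = 7.5 dB; output overshoot = GR / (R − 1) = 7.5 / 5 = 1.5 dB.
Threshold = output − output overshoot = -39.5 − 1.5 = -41 dBFS.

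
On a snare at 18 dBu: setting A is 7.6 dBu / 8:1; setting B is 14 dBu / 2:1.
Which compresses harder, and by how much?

A: 10.4 dB over, compressed to 1.3 dB over, so 9.1 dB of GR.
B: 4 dB over, compressed to 2 dB over, so 2 dB of GR.
Difference: 7.1 dB in favour of A.

A, by 7.1 dB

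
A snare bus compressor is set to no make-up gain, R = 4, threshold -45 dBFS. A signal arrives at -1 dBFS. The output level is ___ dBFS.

The input is 44 dB above the -45 dBFS threshold.
4:1 compression reduces that to 44/4 = 11 dB over.
So the level is -45 + 11 = -34 dBFS.

-34 dBFS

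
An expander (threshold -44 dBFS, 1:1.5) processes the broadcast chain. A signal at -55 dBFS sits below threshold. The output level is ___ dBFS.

The input is 11 dB below the -44 dBFS threshold.
A 1:1.5 expander multiplies undershoot by 1.5: 11 × 1.5 = 16.5 dB below threshold.
Output = -44 − 16.5 = -60.5 dBFS.

-60.5 dBFS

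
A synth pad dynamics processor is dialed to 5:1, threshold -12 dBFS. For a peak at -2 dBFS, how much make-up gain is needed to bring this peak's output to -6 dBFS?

Overshoot 10 dB → 10/5 = 2 dB after compression, so the compressed level is -12 + 2 = -10 dBFS.
Make-up = target − compressed = -6 − (-10) = 4 dB.

4 dB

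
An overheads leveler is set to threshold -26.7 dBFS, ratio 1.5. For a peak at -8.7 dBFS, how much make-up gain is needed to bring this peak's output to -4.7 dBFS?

Overshoot 18 dB → 18/1.5 = 12 dB after compression, so the compressed level is -26.7 + 12 = -14.7 dBFS.
Make-up = target − compressed = -4.7 − (-14.7) = 10 dB.

10 dB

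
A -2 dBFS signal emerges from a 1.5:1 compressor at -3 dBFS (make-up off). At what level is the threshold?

Input is 3 dB above T (since output overshoot × R = input overshoot: (-3 − T)·1.5 = -2 − T gives T = -5 dBFS).
Check: -5 + (-2 − (-5))/1.5 = -5 + 2 = -3 dBFS. ✓

-5 dBFS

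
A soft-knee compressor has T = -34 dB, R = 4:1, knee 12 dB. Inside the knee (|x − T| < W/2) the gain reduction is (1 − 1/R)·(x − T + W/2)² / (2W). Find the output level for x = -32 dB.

x − T + W/2 = -32 − (-34) + 6 = 8.
GR = (1 − 1/4) × 8² / 24 = 0.75 × 64 / 24 = 2 dB.
Output = -32 − 2 = -34 dB.

-34 dB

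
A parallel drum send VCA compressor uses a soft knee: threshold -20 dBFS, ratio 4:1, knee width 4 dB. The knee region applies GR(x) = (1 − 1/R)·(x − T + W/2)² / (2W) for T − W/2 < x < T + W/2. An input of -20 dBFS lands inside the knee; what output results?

-20.375 dBFS

x − T + W/2 = -20 − (-20) + 2 = 2.
GR = (1 − 1/4) × 2² / 8 = 0.75 × 4 / 8 = 0.375 dB.
Output = -20 − 0.375 = -20.375 dBFS.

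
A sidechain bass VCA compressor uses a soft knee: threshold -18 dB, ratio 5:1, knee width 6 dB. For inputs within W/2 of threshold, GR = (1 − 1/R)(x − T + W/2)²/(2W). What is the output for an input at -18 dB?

-18.6 dB

x − T + W/2 = -18 − (-18) + 3 = 3.
GR = (1 − 1/5) × 3² / 12 = 0.8 × 9 / 12 = 0.6 dB.
Output = -18 − 0.6 = -18.6 dB.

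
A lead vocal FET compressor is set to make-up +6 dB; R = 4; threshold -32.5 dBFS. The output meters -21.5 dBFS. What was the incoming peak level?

Stripping the +6 dB make-up gives -27.5 dBFS at the gain stage.
Post-compression overshoot = -27.5 − (-32.5) = 5 dB.
Input overshoot = R × output overshoot = 20 dB → input = -32.5 + 20 = -12.5 dBFS.

-12.5 dBFS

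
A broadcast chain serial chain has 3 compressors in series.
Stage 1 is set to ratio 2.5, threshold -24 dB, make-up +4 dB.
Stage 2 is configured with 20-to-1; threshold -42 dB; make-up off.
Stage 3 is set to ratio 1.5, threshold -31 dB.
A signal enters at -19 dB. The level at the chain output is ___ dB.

Stage 1: overshoot 5 dB → 5/2.5 = 2 dB → -22 dB; +4 dB make-up → -18 dB.
Stage 2: 24 dB above -42 dB, reduced 20:1 to 1.2 dB above → -40.8 dB.
Stage 3: below threshold (-40.8 ≤ -31); passes unchanged; output -40.8 dB.

-40.8 dB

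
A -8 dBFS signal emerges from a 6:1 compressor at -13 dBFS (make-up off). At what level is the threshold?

Input is 6 dB above T (since output overshoot × R = input overshoot: (-13 − T)·6 = -8 − T gives T = -14 dBFS).
Check: -14 + (-8 − (-14))/6 = -14 + 1 = -13 dBFS. ✓

-14 dBFS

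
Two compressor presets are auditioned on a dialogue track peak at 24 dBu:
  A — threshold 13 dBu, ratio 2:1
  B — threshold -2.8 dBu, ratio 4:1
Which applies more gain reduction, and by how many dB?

A: GR = 11 − 11/2 = 5.5 dB.
B: GR = 26.8 − 26.8/4 = 20.1 dB.
Difference: 14.6 dB in favour of B.

B, by 14.6 dB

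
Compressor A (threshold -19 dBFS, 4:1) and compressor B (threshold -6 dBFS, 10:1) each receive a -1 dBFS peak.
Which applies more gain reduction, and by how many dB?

A: GR = 18 − 18/4 = 13.5 dB.
B: GR = 5 − 5/10 = 4.5 dB.
Difference: 9 dB in favour of A.

A, by 9 dB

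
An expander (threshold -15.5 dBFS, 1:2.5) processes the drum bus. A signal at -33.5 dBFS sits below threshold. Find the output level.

-60.5 dBFS

The input is 18 dB below the -15.5 dBFS threshold.
A 1:2.5 expander multiplies undershoot by 2.5: 18 × 2.5 = 45 dB below threshold.
Output = -15.5 − 45 = -60.5 dBFS.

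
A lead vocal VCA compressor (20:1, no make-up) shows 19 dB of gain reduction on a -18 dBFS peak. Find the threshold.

Let T be the threshold. Output overshoot = (input overshoot)/R, so -37 − T = (-18 − T)/20.
20·(-37 − T) = -18 − T → 19·T = -740 − (-18) = -722.
T = -722/19 = -38 dBFS.

-38 dBFS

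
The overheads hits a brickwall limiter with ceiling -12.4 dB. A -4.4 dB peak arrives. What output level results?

-12.4 dB

A brickwall limiter is an ∞:1 compressor: any input above the ceiling is clamped to -12.4 dB.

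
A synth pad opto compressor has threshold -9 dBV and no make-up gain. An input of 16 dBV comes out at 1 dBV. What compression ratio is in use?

2.5:1

Input overshoot = 16 − (-9) = 25 dB; output overshoot = 1 − (-9) = 10 dB.
Ratio = 25 / 10 = 2.5.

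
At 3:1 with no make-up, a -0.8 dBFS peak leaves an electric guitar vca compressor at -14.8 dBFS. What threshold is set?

Gain reduction = -0.8 − (-14.8) = 14 dB; output overshoot = GR / (R − 1) = 14 / 2 = 7 dB.
Threshold = output − output overshoot = -14.8 − 7 = -21.8 dBFS.

-21.8 dBFS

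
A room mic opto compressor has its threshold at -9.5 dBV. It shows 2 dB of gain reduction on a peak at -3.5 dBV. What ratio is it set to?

1.5:1

Input overshoot = -3.5 − (-9.5) = 6 dB.
Output overshoot = 6 − 2 = 4 dB.
Ratio = input overshoot / output overshoot = 6 / 4 = 1.5.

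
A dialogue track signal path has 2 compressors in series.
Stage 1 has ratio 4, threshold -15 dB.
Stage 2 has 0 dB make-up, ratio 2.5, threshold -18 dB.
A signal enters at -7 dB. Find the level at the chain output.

-16 dB

Stage 1: 8 dB above -15 dB, reduced 4:1 to 2 dB above → -13 dB.
Stage 2: -13 dB is 5 dB over -18 dB; at 2.5:1 that becomes 2 dB over, giving -16 dB.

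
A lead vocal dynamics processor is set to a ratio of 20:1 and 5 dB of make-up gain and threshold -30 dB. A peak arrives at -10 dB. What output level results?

-10 dB sits 20 dB over threshold.
The 20 dB excess becomes 1 dB after 20:1 reduction.
Output = -30 + 1 = -29 dB; make-up adds 5 dB, giving -24 dB.

-24 dB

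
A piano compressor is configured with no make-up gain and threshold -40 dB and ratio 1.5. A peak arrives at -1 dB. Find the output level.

Overshoot: -1 − (-40) = 39 dB.
The 39 dB excess becomes 26 dB after 1.5:1 reduction.
That puts the output at -14 dB.

-14 dB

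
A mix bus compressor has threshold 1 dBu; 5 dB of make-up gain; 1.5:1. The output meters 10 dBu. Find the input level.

Stripping the +5 dB make-up gives 5 dBu at the gain stage.
That's 4 dB above the 1 dBu threshold.
Before 1.5:1 compression the overshoot was 4 × 1.5 = 6 dB, so input = 1 + 6 = 7 dBu.

7 dBu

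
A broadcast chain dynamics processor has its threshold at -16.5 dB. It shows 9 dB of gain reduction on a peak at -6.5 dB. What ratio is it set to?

Input overshoot = -6.5 − (-16.5) = 10 dB.
Output overshoot = 10 − 9 = 1 dB.
Ratio = input overshoot / output overshoot = 10 / 1 = 10.

10:1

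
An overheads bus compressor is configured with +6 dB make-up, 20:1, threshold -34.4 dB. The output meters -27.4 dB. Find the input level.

-14.4 dB

Remove make-up: -27.4 − 6 = -33.4 dB.
The compressed level sits -33.4 − (-34.4) = 1 dB over threshold.
Input overshoot = R × output overshoot = 20 dB → input = -34.4 + 20 = -14.4 dB.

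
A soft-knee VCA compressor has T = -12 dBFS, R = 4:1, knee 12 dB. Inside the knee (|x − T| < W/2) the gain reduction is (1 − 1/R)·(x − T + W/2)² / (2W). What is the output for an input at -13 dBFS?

x − T + W/2 = -13 − (-12) + 6 = 5.
GR = (1 − 1/4) × 5² / 24 = 0.75 × 25 / 24 = 0.78125 dB.
Output = -13 − 0.78125 = -13.78125 dBFS.

-13.78125 dBFS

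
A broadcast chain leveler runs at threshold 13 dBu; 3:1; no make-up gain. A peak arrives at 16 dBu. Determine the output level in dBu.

14 dBu

The input is 3 dB above the 13 dBu threshold.
The 3 dB excess becomes 1 dB after 3:1 reduction.
So the level is 13 + 1 = 14 dBu.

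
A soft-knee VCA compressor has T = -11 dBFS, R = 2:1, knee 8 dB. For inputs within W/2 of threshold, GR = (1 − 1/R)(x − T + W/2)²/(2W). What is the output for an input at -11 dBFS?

-11.5 dBFS

x − T + W/2 = -11 − (-11) + 4 = 4.
GR = (1 − 1/2) × 4² / 16 = 0.5 × 16 / 16 = 0.5 dB.
Output = -11 − 0.5 = -11.5 dBFS.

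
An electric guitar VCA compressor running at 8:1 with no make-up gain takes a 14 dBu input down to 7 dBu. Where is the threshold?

6 dBu

Let T be the threshold. Output overshoot = (input overshoot)/R, so 7 − T = (14 − T)/8.
8·(7 − T) = 14 − T → 7·T = 56 − 14 = 42.
T = 42/7 = 6 dBu.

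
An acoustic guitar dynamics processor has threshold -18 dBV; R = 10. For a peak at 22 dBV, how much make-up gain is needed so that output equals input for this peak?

36 dB

Overshoot 40 dB → 40/10 = 4 dB after compression, so the compressed level is -18 + 4 = -14 dBV.
Make-up = target − compressed = 22 − (-14) = 36 dB.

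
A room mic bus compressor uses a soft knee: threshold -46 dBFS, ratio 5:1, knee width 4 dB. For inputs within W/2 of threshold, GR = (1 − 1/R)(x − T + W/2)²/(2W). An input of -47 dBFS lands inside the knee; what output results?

-47.1 dBFS

x − T + W/2 = -47 − (-46) + 2 = 1.
GR = (1 − 1/5) × 1² / 8 = 0.8 × 1 / 8 = 0.1 dB.
Output = -47 − 0.1 = -47.1 dBFS.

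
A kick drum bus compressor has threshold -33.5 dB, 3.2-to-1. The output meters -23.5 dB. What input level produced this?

-1.5 dB

The compressed level sits -23.5 − (-33.5) = 10 dB over threshold.
Before 3.2:1 compression the overshoot was 10 × 3.2 = 32 dB, so input = -33.5 + 32 = -1.5 dB.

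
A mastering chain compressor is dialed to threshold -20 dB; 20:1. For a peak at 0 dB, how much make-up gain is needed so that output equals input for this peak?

19 dB

The peak compresses to -20 + 20/20 = -19 dB.
To reach 0 dB requires 0 − (-19) = 19 dB of make-up.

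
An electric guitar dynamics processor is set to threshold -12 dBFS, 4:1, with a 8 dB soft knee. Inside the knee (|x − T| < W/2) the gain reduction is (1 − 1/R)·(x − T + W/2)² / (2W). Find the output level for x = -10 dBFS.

x − T + W/2 = -10 − (-12) + 4 = 6.
GR = (1 − 1/4) × 6² / 16 = 0.75 × 36 / 16 = 1.6875 dB.
Output = -10 − 1.6875 = -11.6875 dBFS.

-11.6875 dBFS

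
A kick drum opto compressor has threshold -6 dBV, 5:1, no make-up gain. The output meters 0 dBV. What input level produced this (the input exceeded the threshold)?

The compressed level sits 0 − (-6) = 6 dB over threshold.
Input overshoot = R × output overshoot = 30 dB → input = -6 + 30 = 24 dBV.

24 dBV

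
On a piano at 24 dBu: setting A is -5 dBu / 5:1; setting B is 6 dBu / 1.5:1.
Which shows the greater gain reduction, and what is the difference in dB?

A, by 17.2 dB

A: overshoot 29 dB → output overshoot 5.8 dB → GR 23.2 dB.
B: overshoot 18 dB → output overshoot 12 dB → GR 6 dB.
A applies 17.2 dB more gain reduction.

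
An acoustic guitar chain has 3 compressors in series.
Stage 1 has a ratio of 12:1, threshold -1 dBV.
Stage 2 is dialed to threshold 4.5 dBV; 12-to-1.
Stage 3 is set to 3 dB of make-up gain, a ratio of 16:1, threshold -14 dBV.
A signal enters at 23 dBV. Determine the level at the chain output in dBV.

-10.0625 dBV

Stage 1: 23 dBV is 24 dB over -1 dBV; at 12:1 that becomes 2 dB over, giving 1 dBV.
Stage 2: below threshold (1 ≤ 4.5); passes unchanged; output 1 dBV.
Stage 3: 15 dB above -14 dBV, reduced 16:1 to 0.9375 dB above → -13.0625 dBV; +3 dB make-up → -10.0625 dBV.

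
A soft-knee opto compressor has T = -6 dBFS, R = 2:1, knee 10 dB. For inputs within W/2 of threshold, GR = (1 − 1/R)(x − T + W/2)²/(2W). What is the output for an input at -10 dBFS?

x − T + W/2 = -10 − (-6) + 5 = 1.
GR = (1 − 1/2) × 1² / 20 = 0.5 × 1 / 20 = 0.025 dB.
Output = -10 − 0.025 = -10.025 dBFS.

-10.025 dBFS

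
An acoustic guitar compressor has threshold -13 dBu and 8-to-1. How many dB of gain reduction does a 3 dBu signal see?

3 dBu exceeds the threshold by 16 dB.
At 8:1, output sits 16/8 = 2 dB above threshold.
So the signal is attenuated by 16 − 2 = 14 dB.

14 dB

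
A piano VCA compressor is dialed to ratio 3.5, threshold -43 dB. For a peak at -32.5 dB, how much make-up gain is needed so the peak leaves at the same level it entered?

7.5 dB

Overshoot 10.5 dB → 10.5/3.5 = 3 dB after compression, so the compressed level is -43 + 3 = -40 dB.
Make-up = target − compressed = -32.5 − (-40) = 7.5 dB.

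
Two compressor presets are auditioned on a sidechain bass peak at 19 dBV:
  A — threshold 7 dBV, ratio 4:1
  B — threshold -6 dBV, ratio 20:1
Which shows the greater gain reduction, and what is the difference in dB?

B, by 14.75 dB

A: GR = 12 − 12/4 = 9 dB.
B: GR = 25 − 25/20 = 23.75 dB.
Difference: 14.75 dB in favour of B.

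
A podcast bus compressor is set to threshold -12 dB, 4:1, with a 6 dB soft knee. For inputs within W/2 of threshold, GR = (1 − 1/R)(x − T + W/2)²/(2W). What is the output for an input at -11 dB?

-12 dB

x − T + W/2 = -11 − (-12) + 3 = 4.
GR = (1 − 1/4) × 4² / 12 = 0.75 × 16 / 12 = 1 dB.
Output = -11 − 1 = -12 dB.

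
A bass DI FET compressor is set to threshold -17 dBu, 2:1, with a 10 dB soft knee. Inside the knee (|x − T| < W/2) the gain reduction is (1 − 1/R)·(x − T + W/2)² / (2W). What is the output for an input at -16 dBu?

-16.9 dBu

x − T + W/2 = -16 − (-17) + 5 = 6.
GR = (1 − 1/2) × 6² / 20 = 0.5 × 36 / 20 = 0.9 dB.
Output = -16 − 0.9 = -16.9 dBu.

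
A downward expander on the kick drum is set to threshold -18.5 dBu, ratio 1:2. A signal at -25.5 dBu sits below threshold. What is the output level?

-32.5 dBu

Below threshold, a 1:2 expander applies gain = (2−1)×(T − x) of attenuation.
(2−1) × 7 = 7 dB, so output = -25.5 − 7 = -32.5 dBu.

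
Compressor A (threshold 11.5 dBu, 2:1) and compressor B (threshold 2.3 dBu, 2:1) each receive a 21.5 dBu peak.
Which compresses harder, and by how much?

A: overshoot 10 dB → output overshoot 5 dB → GR 5 dB.
B: overshoot 19.2 dB → output overshoot 9.6 dB → GR 9.6 dB.
B applies 4.6 dB more gain reduction.

B, by 4.6 dB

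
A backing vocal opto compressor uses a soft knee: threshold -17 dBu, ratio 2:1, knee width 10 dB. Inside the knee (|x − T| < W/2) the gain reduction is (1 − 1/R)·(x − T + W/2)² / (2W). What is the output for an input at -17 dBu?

x − T + W/2 = -17 − (-17) + 5 = 5.
GR = (1 − 1/2) × 5² / 20 = 0.5 × 25 / 20 = 0.625 dB.
Output = -17 − 0.625 = -17.625 dBu.

-17.625 dBu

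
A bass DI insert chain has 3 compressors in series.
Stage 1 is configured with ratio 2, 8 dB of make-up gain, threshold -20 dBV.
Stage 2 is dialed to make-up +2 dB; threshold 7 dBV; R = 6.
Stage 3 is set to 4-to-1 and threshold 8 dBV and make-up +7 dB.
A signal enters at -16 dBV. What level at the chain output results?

Stage 1: -16 dBV is 4 dB over -20 dBV; at 2:1 that becomes 2 dB over, giving -18 dBV; +8 dB make-up → -10 dBV.
Stage 2: -10 dBV ≤ 7 dBV, so stage 2 doesn't engage; make-up brings it to -8 dBV.
Stage 3: -8 dBV ≤ 8 dBV, so stage 3 doesn't engage; make-up brings it to -1 dBV.

-1 dBV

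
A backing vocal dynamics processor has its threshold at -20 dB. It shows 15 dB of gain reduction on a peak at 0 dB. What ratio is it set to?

Input overshoot = 0 − (-20) = 20 dB.
Output overshoot = 20 − 15 = 5 dB.
Ratio = input overshoot / output overshoot = 20 / 5 = 4.

4:1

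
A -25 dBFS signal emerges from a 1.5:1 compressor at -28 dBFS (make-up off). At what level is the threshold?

-34 dBFS

Input is 9 dB above T (since output overshoot × R = input overshoot: (-28 − T)·1.5 = -25 − T gives T = -34 dBFS).
Check: -34 + (-25 − (-34))/1.5 = -34 + 6 = -28 dBFS. ✓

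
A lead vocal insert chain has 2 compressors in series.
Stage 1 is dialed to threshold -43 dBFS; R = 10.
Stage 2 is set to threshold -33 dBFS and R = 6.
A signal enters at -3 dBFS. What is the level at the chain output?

Stage 1: 40 dB above -43 dBFS, reduced 10:1 to 4 dB above → -39 dBFS.
Stage 2: -39 dBFS is at or below the -33 dBFS threshold — no compression; output -39 dBFS.

-39 dBFS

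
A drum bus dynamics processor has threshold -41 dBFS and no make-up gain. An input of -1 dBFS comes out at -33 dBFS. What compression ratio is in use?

5:1

Input overshoot = -1 − (-41) = 40 dB; output overshoot = -33 − (-41) = 8 dB.
Ratio = 40 / 8 = 5.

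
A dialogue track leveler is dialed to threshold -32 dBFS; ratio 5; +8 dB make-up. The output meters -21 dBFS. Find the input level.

Remove make-up: -21 − 8 = -29 dBFS.
The compressed level sits -29 − (-32) = 3 dB over threshold.
Undo the ratio: input overshoot = 3 × 5 = 15 dB, giving input = -17 dBFS.

-17 dBFS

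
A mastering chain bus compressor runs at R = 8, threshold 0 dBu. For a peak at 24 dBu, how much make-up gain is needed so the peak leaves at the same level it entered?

The peak compresses to 0 + 24/8 = 3 dBu.
To reach 24 dBu requires 24 − 3 = 21 dB of make-up.

21 dB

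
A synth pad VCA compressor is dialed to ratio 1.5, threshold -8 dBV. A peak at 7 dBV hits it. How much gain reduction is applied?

5 dB

Overshoot = 7 − (-8) = 15 dB.
A 1.5:1 ratio leaves 10 dB of that excess.
GR = overshoot in − overshoot out = 15 − 10 = 5 dB.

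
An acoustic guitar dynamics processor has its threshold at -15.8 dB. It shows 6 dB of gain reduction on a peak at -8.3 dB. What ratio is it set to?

5:1

Input overshoot = -8.3 − (-15.8) = 7.5 dB.
Output overshoot = 7.5 − 6 = 1.5 dB.
Ratio = input overshoot / output overshoot = 7.5 / 1.5 = 5.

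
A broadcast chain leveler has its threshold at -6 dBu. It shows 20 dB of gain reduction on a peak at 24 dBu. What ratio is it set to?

3:1

Input overshoot = 24 − (-6) = 30 dB.
Output overshoot = 30 − 20 = 10 dB.
Ratio = input overshoot / output overshoot = 30 / 10 = 3.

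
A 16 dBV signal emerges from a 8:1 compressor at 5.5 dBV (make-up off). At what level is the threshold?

Input is 12 dB above T (since output overshoot × R = input overshoot: (5.5 − T)·8 = 16 − T gives T = 4 dBV).
Check: 4 + (16 − 4)/8 = 4 + 1.5 = 5.5 dBV. ✓

4 dBV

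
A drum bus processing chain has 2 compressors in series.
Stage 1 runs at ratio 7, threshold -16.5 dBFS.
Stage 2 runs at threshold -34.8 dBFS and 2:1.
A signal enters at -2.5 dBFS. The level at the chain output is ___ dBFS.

-24.65 dBFS

Stage 1: overshoot 14 dB → 14/7 = 2 dB → -14.5 dBFS.
Stage 2: overshoot 20.3 dB → 20.3/2 = 10.15 dB → -24.65 dBFS.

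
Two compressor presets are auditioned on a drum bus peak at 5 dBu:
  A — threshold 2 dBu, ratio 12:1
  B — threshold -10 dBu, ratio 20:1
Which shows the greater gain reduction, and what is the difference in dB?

B, by 11.5 dB

A: 3 dB over, compressed to 0.25 dB over, so 2.75 dB of GR.
B: 15 dB over, compressed to 0.75 dB over, so 14.25 dB of GR.
B applies 11.5 dB more gain reduction.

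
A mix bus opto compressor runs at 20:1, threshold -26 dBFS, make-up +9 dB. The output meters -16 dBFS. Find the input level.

-6 dBFS

Before make-up, the level was -16 − 9 = -25 dBFS.
That's 1 dB above the -26 dBFS threshold.
Input overshoot = R × output overshoot = 20 dB → input = -26 + 20 = -6 dBFS.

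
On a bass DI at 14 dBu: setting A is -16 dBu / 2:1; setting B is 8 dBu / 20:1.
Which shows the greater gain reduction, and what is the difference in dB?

A: 30 dB over, compressed to 15 dB over, so 15 dB of GR.
B: 6 dB over, compressed to 0.3 dB over, so 5.7 dB of GR.
A reduces 9.3 dB more.

A, by 9.3 dB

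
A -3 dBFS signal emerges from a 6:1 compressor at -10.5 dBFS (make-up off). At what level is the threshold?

Input is 9 dB above T (since output overshoot × R = input overshoot: (-10.5 − T)·6 = -3 − T gives T = -12 dBFS).
Check: -12 + (-3 − (-12))/6 = -12 + 1.5 = -10.5 dBFS. ✓

-12 dBFS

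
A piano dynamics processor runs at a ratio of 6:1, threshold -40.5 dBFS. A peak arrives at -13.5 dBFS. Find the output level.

-36 dBFS

-13.5 dBFS sits 27 dB over threshold.
The 27 dB excess becomes 4.5 dB after 6:1 reduction.
Output = -40.5 + 4.5 = -36 dBFS.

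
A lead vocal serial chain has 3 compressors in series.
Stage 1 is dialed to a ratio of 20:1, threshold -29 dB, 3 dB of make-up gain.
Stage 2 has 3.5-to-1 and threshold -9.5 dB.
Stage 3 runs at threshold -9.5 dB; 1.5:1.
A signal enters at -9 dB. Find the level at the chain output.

Stage 1: 20 dB above -29 dB, reduced 20:1 to 1 dB above → -28 dB; +3 dB make-up → -25 dB.
Stage 2: -25 dB is at or below the -9.5 dB threshold — no compression; output -25 dB.
Stage 3: -25 dB is at or below the -9.5 dB threshold — no compression; output -25 dB.

-25 dB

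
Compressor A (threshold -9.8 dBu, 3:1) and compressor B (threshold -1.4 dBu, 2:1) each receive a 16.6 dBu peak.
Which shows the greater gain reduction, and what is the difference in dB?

A: GR = 26.4 − 26.4/3 = 17.6 dB.
B: GR = 18 − 18/2 = 9 dB.
A applies 8.6 dB more gain reduction.

A, by 8.6 dB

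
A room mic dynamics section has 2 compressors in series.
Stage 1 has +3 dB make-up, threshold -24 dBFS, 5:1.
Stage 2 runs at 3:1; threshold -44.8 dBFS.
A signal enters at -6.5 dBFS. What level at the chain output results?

-35.7 dBFS

Stage 1: -6.5 dBFS is 17.5 dB over -24 dBFS; at 5:1 that becomes 3.5 dB over, giving -20.5 dBFS; +3 dB make-up → -17.5 dBFS.
Stage 2: -17.5 dBFS is 27.3 dB over -44.8 dBFS; at 3:1 that becomes 9.1 dB over, giving -35.7 dBFS.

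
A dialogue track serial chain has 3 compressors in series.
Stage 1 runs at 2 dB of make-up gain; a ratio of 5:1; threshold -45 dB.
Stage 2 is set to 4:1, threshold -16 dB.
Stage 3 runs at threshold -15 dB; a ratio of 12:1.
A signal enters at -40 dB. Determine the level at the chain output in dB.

Stage 1: overshoot 5 dB → 5/5 = 1 dB → -44 dB; +2 dB make-up → -42 dB.
Stage 2: -42 dB is at or below the -16 dB threshold — no compression; output -42 dB.
Stage 3: -42 dB is at or below the -15 dB threshold — no compression; output -42 dB.

-42 dB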